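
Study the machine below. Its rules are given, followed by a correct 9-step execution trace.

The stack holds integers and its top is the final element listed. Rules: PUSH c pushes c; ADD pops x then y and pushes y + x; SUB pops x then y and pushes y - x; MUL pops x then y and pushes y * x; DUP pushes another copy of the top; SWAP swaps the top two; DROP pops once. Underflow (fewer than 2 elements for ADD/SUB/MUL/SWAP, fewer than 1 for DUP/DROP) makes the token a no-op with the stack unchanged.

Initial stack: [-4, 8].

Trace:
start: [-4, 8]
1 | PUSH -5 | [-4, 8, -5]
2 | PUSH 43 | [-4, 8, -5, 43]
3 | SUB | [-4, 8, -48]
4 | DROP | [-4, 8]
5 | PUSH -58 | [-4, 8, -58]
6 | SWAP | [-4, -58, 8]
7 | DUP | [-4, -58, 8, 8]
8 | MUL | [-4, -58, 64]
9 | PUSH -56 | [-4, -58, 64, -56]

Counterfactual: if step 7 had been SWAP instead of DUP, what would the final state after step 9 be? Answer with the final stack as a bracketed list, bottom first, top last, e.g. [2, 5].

[-4, -464, -56]

(re-executing from step 7 with the substitution; state before step 7: [-4, -58, 8])
7 | SWAP | [-4, 8, -58]
8 | MUL | [-4, -464]
9 | PUSH -56 | [-4, -464, -56]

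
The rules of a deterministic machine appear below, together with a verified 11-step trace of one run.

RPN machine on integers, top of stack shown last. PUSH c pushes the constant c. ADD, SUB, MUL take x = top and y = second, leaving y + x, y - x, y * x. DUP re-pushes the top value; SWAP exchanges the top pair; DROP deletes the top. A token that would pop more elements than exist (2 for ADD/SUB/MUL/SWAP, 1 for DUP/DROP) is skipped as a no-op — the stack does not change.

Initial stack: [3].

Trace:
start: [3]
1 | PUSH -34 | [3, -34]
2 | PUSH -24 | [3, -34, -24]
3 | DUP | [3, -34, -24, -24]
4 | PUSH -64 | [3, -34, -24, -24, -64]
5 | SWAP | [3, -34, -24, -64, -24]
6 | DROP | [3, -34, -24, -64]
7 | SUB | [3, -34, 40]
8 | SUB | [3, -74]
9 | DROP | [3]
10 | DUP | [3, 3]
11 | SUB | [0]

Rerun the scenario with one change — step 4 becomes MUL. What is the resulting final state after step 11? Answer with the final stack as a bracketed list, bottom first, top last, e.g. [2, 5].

(re-executing from step 4 with the substitution; state before step 4: [3, -34, -24, -24])
4 | MUL | [3, -34, 576]
5 | SWAP | [3, 576, -34]
6 | DROP | [3, 576]
7 | SUB | [-573]
8 | SUB | [-573]
9 | DROP | []
10 | DUP | []
11 | SUB | []

[]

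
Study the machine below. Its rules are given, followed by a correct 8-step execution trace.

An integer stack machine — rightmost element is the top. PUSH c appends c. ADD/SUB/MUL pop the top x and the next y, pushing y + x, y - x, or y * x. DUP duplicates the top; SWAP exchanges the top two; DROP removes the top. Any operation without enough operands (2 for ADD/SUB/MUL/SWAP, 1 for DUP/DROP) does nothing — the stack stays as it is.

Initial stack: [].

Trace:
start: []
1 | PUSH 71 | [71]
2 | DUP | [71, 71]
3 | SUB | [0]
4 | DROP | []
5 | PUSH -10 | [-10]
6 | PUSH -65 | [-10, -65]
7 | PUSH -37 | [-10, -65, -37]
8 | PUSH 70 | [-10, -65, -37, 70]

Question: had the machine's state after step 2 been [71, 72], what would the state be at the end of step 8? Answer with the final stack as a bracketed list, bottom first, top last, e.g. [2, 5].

[-10, -65, -37, 70]

state after step 2 := [71, 72]
3 | SUB | [-1]
4 | DROP | []
5 | PUSH -10 | [-10]
6 | PUSH -65 | [-10, -65]
7 | PUSH -37 | [-10, -65, -37]
8 | PUSH 70 | [-10, -65, -37, 70]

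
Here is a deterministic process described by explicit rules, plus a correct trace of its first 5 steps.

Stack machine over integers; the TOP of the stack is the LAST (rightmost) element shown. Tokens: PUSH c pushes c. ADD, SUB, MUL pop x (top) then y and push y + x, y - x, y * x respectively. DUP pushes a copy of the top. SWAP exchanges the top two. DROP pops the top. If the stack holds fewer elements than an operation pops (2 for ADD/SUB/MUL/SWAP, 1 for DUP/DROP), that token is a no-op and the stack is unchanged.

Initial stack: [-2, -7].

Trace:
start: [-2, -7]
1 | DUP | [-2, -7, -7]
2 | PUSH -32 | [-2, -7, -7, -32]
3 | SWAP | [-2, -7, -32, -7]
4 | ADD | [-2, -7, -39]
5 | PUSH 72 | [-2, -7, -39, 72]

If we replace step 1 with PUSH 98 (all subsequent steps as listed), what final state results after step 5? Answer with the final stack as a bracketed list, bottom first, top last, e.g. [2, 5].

[-2, -7, 66, 72]

(re-executing from step 1 with the substitution; state before step 1: [-2, -7])
1 | PUSH 98 | [-2, -7, 98]
2 | PUSH -32 | [-2, -7, 98, -32]
3 | SWAP | [-2, -7, -32, 98]
4 | ADD | [-2, -7, 66]
5 | PUSH 72 | [-2, -7, 66, 72]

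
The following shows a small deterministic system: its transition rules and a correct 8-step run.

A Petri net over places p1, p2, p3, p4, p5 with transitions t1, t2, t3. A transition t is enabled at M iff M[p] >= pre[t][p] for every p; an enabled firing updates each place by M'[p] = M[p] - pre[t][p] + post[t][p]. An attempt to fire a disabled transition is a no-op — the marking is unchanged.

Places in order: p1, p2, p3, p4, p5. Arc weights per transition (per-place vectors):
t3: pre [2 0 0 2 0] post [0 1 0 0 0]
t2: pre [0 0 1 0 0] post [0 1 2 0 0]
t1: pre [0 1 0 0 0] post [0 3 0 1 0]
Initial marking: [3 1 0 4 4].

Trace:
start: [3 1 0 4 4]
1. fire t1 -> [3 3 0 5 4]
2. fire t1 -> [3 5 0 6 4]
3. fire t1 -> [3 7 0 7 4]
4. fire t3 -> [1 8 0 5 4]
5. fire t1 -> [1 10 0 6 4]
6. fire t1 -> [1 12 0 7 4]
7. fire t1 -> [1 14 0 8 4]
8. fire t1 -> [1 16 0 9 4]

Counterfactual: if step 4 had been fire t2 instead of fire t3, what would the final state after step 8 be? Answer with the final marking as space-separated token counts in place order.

(re-executing from step 4 with the substitution; state before step 4: [3 7 0 7 4])
4. fire t2 -> [3 7 0 7 4]
5. fire t1 -> [3 9 0 8 4]
6. fire t1 -> [3 11 0 9 4]
7. fire t1 -> [3 13 0 10 4]
8. fire t1 -> [3 15 0 11 4]

3 15 0 11 4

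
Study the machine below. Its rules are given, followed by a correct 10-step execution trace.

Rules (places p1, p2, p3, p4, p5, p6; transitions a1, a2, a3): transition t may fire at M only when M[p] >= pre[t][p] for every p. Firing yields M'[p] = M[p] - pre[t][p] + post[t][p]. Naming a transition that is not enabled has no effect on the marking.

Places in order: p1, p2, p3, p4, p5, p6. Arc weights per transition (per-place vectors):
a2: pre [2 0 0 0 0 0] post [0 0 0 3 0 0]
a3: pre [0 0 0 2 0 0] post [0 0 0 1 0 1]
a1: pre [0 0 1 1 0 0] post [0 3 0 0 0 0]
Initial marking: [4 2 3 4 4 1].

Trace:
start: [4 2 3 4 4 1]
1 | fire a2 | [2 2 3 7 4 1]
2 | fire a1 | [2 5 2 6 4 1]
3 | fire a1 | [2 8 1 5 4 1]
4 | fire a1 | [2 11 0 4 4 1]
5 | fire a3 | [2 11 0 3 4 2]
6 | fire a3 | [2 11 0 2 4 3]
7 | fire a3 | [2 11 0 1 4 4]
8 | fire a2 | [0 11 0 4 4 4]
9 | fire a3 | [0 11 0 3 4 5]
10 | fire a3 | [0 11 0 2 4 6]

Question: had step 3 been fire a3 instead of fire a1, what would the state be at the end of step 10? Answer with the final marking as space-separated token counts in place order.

0 8 1 2 4 7

(re-executing from step 3 with the substitution; state before step 3: [2 5 2 6 4 1])
3 | fire a3 | [2 5 2 5 4 2]
4 | fire a1 | [2 8 1 4 4 2]
5 | fire a3 | [2 8 1 3 4 3]
6 | fire a3 | [2 8 1 2 4 4]
7 | fire a3 | [2 8 1 1 4 5]
8 | fire a2 | [0 8 1 4 4 5]
9 | fire a3 | [0 8 1 3 4 6]
10 | fire a3 | [0 8 1 2 4 7]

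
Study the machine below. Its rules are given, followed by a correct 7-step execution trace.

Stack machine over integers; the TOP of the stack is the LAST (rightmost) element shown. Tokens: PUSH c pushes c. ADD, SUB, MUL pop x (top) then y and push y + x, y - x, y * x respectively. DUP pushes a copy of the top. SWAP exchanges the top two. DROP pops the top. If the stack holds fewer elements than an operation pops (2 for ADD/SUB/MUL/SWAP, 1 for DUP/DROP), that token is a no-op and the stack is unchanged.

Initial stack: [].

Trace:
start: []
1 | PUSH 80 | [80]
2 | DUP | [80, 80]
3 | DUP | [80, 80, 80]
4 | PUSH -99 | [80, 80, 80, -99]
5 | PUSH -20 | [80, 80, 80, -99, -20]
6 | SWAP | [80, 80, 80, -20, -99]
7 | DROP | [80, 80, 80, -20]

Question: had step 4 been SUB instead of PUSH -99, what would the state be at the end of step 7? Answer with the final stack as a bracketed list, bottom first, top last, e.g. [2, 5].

(re-executing from step 4 with the substitution; state before step 4: [80, 80, 80])
4 | SUB | [80, 0]
5 | PUSH -20 | [80, 0, -20]
6 | SWAP | [80, -20, 0]
7 | DROP | [80, -20]

[80, -20]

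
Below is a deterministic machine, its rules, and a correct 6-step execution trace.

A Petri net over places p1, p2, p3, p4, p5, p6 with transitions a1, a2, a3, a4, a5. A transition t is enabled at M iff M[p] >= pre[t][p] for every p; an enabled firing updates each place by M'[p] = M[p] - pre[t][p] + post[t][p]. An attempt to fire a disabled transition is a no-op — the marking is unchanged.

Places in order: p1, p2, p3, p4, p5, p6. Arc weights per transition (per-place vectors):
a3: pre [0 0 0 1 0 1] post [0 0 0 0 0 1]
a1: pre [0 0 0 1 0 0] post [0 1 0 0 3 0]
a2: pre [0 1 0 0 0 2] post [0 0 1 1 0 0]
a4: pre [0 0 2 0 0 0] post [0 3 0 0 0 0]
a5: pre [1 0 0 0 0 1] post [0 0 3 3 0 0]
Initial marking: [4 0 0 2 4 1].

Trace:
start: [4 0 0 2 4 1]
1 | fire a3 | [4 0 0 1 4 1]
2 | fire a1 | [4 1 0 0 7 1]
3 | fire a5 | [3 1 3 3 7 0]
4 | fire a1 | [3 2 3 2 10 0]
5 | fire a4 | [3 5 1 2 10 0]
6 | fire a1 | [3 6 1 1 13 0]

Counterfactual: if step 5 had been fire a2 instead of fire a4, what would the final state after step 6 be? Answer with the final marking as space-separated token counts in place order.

(re-executing from step 5 with the substitution; state before step 5: [3 2 3 2 10 0])
5 | fire a2 | [3 2 3 2 10 0]
6 | fire a1 | [3 3 3 1 13 0]

3 3 3 1 13 0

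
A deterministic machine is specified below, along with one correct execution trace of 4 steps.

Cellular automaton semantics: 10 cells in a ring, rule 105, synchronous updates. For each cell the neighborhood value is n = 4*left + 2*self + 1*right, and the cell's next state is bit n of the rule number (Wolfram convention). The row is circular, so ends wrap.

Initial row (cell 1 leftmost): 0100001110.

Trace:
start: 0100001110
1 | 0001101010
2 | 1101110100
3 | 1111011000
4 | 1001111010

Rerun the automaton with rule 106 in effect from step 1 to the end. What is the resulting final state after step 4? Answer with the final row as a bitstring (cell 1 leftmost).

(re-executing steps 1..4 under rule 106; state before step 1: 0100001110)
1 | 1000011010
2 | 0000111101
3 | 0001100110
4 | 0011101110

0011101110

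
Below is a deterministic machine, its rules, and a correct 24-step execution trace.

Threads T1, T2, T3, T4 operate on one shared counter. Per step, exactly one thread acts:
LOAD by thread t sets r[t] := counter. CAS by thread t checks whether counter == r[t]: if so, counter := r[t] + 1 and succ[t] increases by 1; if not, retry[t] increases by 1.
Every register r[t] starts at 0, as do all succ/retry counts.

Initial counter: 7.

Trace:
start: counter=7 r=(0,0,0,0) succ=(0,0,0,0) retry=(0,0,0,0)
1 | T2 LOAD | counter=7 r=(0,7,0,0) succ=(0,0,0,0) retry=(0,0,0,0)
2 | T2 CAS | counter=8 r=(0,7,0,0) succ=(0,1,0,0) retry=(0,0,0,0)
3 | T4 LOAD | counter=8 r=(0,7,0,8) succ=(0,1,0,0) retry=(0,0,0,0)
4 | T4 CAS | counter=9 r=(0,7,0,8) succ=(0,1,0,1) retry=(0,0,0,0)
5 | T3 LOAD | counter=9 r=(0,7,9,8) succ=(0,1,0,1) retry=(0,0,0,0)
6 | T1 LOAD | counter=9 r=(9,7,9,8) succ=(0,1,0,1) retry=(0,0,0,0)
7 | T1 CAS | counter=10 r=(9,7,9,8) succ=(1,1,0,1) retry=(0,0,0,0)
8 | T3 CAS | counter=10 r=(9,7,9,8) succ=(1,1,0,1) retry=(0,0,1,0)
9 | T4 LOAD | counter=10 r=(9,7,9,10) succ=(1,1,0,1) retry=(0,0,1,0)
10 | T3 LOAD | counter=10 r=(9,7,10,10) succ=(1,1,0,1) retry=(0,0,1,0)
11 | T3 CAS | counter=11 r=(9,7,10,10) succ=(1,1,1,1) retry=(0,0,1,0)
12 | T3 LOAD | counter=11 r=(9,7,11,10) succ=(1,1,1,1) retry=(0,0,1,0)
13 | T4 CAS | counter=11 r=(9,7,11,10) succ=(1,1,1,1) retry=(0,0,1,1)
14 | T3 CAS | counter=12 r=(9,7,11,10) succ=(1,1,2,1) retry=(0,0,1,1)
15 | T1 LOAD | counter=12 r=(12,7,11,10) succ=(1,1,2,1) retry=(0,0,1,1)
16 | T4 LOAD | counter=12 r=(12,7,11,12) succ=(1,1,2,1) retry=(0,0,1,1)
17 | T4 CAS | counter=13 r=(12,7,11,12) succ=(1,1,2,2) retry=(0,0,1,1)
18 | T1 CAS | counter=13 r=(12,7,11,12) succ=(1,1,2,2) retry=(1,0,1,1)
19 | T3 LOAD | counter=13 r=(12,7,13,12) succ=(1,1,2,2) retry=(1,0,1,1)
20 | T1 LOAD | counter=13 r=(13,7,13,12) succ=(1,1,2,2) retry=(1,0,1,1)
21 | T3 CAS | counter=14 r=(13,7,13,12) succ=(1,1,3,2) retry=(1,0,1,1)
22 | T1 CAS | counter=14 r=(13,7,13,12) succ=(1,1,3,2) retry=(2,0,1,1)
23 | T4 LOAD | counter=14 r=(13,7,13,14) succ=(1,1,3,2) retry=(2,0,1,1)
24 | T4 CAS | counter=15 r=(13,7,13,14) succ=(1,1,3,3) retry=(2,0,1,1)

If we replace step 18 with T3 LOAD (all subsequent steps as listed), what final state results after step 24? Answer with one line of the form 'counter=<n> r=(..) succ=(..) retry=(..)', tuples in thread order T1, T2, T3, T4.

counter=15 r=(13,7,13,14) succ=(1,1,3,3) retry=(1,0,1,1)

(re-executing from step 18 with the substitution; state before step 18: counter=13 r=(12,7,11,12) succ=(1,1,2,2) retry=(0,0,1,1))
18 | T3 LOAD | counter=13 r=(12,7,13,12) succ=(1,1,2,2) retry=(0,0,1,1)
19 | T3 LOAD | counter=13 r=(12,7,13,12) succ=(1,1,2,2) retry=(0,0,1,1)
20 | T1 LOAD | counter=13 r=(13,7,13,12) succ=(1,1,2,2) retry=(0,0,1,1)
21 | T3 CAS | counter=14 r=(13,7,13,12) succ=(1,1,3,2) retry=(0,0,1,1)
22 | T1 CAS | counter=14 r=(13,7,13,12) succ=(1,1,3,2) retry=(1,0,1,1)
23 | T4 LOAD | counter=14 r=(13,7,13,14) succ=(1,1,3,2) retry=(1,0,1,1)
24 | T4 CAS | counter=15 r=(13,7,13,14) succ=(1,1,3,3) retry=(1,0,1,1)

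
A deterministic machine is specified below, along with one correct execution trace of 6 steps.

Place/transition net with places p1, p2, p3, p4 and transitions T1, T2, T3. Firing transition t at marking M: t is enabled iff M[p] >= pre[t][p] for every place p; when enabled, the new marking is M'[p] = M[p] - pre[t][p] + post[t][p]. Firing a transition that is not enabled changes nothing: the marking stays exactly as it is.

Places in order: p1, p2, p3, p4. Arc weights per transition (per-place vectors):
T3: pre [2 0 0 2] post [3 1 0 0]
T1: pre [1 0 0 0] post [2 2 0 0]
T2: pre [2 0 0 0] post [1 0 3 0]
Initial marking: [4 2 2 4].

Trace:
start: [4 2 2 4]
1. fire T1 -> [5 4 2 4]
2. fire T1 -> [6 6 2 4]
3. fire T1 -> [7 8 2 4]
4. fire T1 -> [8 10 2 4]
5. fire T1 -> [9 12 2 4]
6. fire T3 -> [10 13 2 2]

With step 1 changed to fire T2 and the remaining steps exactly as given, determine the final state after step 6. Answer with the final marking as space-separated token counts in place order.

(re-executing from step 1 with the substitution; state before step 1: [4 2 2 4])
1. fire T2 -> [3 2 5 4]
2. fire T1 -> [4 4 5 4]
3. fire T1 -> [5 6 5 4]
4. fire T1 -> [6 8 5 4]
5. fire T1 -> [7 10 5 4]
6. fire T3 -> [8 11 5 2]

8 11 5 2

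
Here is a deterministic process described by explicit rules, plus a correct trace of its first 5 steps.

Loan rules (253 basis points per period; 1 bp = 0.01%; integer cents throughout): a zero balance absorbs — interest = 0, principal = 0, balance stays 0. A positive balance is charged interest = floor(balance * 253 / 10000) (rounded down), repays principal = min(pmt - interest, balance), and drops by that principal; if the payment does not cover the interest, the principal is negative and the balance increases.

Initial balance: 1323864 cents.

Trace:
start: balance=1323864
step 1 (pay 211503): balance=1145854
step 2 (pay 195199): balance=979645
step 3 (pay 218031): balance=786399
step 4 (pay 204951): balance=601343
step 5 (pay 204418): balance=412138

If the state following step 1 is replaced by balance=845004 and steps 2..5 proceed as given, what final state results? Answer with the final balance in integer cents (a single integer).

79666

state after step 1 := balance=845004
step 2 (pay 195199): balance=671183
step 3 (pay 218031): balance=470132
step 4 (pay 204951): balance=277075
step 5 (pay 204418): balance=79666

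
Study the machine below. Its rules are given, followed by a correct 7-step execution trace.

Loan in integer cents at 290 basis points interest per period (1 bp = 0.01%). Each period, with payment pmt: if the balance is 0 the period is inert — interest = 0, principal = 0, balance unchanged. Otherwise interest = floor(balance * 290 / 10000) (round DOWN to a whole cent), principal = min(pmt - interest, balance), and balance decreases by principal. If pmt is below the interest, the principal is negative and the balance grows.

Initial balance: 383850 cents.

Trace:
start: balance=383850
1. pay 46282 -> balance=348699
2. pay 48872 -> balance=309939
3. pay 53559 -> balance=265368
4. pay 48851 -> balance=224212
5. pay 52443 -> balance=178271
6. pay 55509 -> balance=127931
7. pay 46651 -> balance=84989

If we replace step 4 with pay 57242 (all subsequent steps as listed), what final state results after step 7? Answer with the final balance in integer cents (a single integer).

75847

(re-executing from step 4 with the substitution; state before step 4: balance=265368)
4. pay 57242 -> balance=215821
5. pay 52443 -> balance=169636
6. pay 55509 -> balance=119046
7. pay 46651 -> balance=75847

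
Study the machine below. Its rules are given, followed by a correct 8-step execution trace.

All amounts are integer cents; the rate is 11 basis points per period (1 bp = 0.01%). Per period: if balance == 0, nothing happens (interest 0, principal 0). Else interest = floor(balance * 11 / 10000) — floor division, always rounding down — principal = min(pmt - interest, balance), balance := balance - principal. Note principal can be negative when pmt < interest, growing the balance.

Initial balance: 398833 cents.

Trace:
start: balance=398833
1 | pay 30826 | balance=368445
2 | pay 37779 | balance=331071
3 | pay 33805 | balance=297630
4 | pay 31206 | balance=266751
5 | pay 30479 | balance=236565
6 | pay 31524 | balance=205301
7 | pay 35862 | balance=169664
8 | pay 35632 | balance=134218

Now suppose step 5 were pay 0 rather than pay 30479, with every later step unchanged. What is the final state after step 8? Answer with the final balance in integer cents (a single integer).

164798

(re-executing from step 5 with the substitution; state before step 5: balance=266751)
5 | pay 0 | balance=267044
6 | pay 31524 | balance=235813
7 | pay 35862 | balance=200210
8 | pay 35632 | balance=164798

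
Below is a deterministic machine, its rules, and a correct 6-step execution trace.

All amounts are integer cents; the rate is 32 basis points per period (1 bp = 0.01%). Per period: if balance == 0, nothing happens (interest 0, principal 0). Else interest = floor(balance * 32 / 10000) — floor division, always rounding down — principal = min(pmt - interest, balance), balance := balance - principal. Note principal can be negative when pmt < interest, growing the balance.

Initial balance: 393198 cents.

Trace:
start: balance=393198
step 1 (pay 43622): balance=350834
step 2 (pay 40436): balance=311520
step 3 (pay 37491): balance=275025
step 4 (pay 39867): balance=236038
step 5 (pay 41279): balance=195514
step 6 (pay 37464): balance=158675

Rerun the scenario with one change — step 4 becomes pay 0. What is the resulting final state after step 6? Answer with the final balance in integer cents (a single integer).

198797

(re-executing from step 4 with the substitution; state before step 4: balance=275025)
step 4 (pay 0): balance=275905
step 5 (pay 41279): balance=235508
step 6 (pay 37464): balance=198797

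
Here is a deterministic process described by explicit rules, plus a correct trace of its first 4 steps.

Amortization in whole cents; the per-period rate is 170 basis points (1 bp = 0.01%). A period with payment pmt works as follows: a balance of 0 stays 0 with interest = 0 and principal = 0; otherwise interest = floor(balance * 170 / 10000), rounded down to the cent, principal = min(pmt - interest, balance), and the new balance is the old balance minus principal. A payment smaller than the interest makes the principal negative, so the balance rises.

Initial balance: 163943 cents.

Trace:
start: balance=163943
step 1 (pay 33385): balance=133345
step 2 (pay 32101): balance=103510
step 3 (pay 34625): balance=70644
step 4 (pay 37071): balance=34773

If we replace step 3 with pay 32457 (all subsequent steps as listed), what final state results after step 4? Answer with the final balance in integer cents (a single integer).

36978

(re-executing from step 3 with the substitution; state before step 3: balance=103510)
step 3 (pay 32457): balance=72812
step 4 (pay 37071): balance=36978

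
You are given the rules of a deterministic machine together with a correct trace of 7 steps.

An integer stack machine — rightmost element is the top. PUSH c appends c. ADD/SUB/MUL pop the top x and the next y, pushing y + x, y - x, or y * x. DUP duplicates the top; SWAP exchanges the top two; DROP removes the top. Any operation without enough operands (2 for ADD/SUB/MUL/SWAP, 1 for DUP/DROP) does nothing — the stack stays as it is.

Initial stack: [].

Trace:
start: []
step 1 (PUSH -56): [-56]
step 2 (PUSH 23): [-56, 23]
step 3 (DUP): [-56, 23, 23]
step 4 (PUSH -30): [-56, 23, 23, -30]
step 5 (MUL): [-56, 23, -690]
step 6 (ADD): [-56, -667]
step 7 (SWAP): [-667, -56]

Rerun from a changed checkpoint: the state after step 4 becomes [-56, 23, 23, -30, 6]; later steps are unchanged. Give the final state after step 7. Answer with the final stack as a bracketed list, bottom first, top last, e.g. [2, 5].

[-56, -157, 23]

state after step 4 := [-56, 23, 23, -30, 6]
step 5 (MUL): [-56, 23, 23, -180]
step 6 (ADD): [-56, 23, -157]
step 7 (SWAP): [-56, -157, 23]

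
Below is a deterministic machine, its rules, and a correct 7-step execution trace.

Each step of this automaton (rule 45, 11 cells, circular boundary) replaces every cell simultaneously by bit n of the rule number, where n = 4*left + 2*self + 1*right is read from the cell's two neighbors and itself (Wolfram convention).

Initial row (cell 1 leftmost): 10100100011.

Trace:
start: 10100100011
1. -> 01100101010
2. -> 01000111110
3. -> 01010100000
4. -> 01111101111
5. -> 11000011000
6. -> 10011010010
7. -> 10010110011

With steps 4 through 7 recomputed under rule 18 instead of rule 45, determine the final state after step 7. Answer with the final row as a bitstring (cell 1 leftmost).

(re-executing steps 4..7 under rule 18; state before step 4: 01010100000)
4. -> 10000010000
5. -> 01000101001
6. -> 00101000110
7. -> 01000101001

01000101001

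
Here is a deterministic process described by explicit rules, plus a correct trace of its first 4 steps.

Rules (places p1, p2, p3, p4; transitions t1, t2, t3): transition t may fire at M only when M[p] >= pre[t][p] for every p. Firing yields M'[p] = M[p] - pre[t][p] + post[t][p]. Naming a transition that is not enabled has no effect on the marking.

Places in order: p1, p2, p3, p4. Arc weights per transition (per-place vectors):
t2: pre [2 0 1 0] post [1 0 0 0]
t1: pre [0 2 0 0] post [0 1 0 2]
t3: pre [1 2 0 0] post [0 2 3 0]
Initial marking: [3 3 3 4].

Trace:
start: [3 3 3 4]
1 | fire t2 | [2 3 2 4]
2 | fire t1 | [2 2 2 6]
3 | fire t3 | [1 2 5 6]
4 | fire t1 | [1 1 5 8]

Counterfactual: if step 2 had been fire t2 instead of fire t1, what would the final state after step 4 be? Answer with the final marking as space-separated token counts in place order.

0 2 4 6

(re-executing from step 2 with the substitution; state before step 2: [2 3 2 4])
2 | fire t2 | [1 3 1 4]
3 | fire t3 | [0 3 4 4]
4 | fire t1 | [0 2 4 6]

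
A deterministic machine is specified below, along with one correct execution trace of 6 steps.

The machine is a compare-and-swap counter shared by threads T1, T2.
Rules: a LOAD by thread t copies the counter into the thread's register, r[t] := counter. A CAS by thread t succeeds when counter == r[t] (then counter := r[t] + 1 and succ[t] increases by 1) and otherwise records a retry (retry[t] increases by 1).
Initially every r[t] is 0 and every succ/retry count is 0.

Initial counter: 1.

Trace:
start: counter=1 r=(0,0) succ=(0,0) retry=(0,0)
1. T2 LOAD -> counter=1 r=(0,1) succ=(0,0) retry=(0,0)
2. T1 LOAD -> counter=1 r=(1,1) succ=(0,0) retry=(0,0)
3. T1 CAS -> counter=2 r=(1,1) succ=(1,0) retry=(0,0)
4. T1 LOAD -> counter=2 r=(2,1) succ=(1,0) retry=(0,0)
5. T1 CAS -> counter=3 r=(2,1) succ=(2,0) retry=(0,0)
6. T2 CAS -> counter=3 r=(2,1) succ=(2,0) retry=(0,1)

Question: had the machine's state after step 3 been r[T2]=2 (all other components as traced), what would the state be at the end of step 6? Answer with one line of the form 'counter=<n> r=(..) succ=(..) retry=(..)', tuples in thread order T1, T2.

state after step 3 := counter=2 r=(1,2) succ=(1,0) retry=(0,0)
4. T1 LOAD -> counter=2 r=(2,2) succ=(1,0) retry=(0,0)
5. T1 CAS -> counter=3 r=(2,2) succ=(2,0) retry=(0,0)
6. T2 CAS -> counter=3 r=(2,2) succ=(2,0) retry=(0,1)

counter=3 r=(2,2) succ=(2,0) retry=(0,1)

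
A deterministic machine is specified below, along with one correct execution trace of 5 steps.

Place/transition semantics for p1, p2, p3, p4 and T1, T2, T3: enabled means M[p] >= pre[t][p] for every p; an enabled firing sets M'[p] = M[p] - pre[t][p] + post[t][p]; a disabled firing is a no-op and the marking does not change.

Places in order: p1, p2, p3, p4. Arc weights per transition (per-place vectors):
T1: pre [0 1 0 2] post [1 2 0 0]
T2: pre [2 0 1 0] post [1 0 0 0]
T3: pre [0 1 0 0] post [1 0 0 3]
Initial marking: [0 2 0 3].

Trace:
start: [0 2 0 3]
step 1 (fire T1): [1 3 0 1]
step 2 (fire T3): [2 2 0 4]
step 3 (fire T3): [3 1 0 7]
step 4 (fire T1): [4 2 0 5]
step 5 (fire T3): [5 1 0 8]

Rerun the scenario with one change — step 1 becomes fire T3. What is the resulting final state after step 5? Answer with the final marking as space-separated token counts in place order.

(re-executing from step 1 with the substitution; state before step 1: [0 2 0 3])
step 1 (fire T3): [1 1 0 6]
step 2 (fire T3): [2 0 0 9]
step 3 (fire T3): [2 0 0 9]
step 4 (fire T1): [2 0 0 9]
step 5 (fire T3): [2 0 0 9]

2 0 0 9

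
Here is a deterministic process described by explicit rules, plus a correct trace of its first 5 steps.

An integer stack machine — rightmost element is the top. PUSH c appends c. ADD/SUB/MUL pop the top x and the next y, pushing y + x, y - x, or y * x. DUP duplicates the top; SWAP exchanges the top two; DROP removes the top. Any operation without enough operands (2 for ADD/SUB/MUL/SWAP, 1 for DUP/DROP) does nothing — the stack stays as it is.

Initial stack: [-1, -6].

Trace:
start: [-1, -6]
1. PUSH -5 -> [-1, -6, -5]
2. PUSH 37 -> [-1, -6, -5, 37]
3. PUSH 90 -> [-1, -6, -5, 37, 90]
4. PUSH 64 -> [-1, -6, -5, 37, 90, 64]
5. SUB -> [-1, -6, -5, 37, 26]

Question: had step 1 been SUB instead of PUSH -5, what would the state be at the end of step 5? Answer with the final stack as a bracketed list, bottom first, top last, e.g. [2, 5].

(re-executing from step 1 with the substitution; state before step 1: [-1, -6])
1. SUB -> [5]
2. PUSH 37 -> [5, 37]
3. PUSH 90 -> [5, 37, 90]
4. PUSH 64 -> [5, 37, 90, 64]
5. SUB -> [5, 37, 26]

[5, 37, 26]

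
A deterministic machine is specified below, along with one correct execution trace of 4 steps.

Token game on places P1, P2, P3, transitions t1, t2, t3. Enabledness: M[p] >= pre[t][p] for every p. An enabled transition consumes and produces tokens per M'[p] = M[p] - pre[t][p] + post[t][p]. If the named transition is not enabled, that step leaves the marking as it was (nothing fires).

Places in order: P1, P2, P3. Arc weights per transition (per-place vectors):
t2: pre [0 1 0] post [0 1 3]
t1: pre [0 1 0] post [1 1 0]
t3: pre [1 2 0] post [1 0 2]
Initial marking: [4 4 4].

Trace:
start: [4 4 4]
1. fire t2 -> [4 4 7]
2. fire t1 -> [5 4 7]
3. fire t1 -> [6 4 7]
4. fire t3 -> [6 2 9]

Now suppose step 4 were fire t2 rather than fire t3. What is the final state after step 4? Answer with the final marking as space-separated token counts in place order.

6 4 10

(re-executing from step 4 with the substitution; state before step 4: [6 4 7])
4. fire t2 -> [6 4 10]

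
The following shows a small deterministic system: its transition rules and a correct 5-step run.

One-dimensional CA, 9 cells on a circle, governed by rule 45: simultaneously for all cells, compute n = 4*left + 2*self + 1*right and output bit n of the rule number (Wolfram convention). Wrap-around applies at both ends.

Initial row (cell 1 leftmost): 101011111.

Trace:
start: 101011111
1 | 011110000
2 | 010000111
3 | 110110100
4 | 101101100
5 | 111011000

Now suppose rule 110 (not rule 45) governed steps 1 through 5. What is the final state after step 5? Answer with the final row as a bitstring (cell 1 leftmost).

(re-executing steps 1..5 under rule 110; state before step 1: 101011111)
1 | 111110000
2 | 100010001
3 | 100110011
4 | 101110110
5 | 111011111

111011111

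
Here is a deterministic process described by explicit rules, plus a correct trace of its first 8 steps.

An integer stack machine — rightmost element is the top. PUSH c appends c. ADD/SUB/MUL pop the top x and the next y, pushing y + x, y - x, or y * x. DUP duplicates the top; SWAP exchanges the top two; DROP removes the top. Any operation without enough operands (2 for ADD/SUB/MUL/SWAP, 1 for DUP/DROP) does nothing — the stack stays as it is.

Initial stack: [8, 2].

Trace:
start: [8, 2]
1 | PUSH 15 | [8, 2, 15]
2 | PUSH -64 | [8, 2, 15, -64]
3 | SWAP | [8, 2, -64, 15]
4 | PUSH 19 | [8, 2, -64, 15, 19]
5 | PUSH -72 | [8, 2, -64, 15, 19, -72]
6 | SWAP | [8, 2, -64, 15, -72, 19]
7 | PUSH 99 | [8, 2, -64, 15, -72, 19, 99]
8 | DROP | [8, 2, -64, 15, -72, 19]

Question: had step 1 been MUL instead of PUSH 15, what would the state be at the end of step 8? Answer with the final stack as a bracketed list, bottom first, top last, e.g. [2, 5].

[-64, 16, -72, 19]

(re-executing from step 1 with the substitution; state before step 1: [8, 2])
1 | MUL | [16]
2 | PUSH -64 | [16, -64]
3 | SWAP | [-64, 16]
4 | PUSH 19 | [-64, 16, 19]
5 | PUSH -72 | [-64, 16, 19, -72]
6 | SWAP | [-64, 16, -72, 19]
7 | PUSH 99 | [-64, 16, -72, 19, 99]
8 | DROP | [-64, 16, -72, 19]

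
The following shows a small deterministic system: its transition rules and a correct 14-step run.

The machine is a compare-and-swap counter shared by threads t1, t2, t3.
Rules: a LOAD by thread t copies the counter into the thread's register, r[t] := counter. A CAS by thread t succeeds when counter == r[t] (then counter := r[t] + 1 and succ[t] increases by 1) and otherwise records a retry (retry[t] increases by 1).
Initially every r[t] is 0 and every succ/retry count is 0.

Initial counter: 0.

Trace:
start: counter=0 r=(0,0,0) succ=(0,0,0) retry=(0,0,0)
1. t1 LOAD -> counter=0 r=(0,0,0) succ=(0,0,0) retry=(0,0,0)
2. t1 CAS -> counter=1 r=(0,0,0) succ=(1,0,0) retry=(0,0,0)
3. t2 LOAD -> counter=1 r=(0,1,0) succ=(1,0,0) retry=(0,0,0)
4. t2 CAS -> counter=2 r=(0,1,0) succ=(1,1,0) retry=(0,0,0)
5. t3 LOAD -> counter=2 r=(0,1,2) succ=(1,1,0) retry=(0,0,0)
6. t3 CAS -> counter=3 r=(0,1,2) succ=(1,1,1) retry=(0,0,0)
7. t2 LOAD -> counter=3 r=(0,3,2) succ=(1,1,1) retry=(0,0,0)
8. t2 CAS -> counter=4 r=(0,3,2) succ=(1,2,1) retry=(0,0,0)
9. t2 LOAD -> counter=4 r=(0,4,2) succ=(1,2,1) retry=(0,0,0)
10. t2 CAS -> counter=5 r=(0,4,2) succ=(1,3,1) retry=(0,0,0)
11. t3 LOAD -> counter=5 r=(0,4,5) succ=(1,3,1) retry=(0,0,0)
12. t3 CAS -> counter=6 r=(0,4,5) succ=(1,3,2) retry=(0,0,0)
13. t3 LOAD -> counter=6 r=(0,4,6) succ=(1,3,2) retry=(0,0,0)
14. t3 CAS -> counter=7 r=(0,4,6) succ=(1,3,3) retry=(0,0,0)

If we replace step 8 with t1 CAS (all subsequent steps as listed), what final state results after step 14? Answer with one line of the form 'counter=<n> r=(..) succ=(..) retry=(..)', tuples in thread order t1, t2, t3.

counter=6 r=(0,3,5) succ=(1,2,3) retry=(1,0,0)

(re-executing from step 8 with the substitution; state before step 8: counter=3 r=(0,3,2) succ=(1,1,1) retry=(0,0,0))
8. t1 CAS -> counter=3 r=(0,3,2) succ=(1,1,1) retry=(1,0,0)
9. t2 LOAD -> counter=3 r=(0,3,2) succ=(1,1,1) retry=(1,0,0)
10. t2 CAS -> counter=4 r=(0,3,2) succ=(1,2,1) retry=(1,0,0)
11. t3 LOAD -> counter=4 r=(0,3,4) succ=(1,2,1) retry=(1,0,0)
12. t3 CAS -> counter=5 r=(0,3,4) succ=(1,2,2) retry=(1,0,0)
13. t3 LOAD -> counter=5 r=(0,3,5) succ=(1,2,2) retry=(1,0,0)
14. t3 CAS -> counter=6 r=(0,3,5) succ=(1,2,3) retry=(1,0,0)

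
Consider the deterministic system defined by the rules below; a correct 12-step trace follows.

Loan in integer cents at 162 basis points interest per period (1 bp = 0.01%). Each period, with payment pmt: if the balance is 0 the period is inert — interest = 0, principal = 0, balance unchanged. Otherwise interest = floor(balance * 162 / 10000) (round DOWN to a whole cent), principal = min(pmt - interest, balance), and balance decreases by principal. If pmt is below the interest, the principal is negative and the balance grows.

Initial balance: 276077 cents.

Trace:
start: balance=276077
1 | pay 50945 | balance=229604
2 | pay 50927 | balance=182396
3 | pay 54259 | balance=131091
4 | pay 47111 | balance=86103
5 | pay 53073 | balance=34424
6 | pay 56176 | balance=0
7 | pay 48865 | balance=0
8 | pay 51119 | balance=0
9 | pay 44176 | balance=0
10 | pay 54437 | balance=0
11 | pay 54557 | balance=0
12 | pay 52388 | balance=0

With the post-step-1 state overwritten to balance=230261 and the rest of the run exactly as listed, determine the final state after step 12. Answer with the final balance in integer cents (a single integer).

0

state after step 1 := balance=230261
2 | pay 50927 | balance=183064
3 | pay 54259 | balance=131770
4 | pay 47111 | balance=86793
5 | pay 53073 | balance=35126
6 | pay 56176 | balance=0
7 | pay 48865 | balance=0
8 | pay 51119 | balance=0
9 | pay 44176 | balance=0
10 | pay 54437 | balance=0
11 | pay 54557 | balance=0
12 | pay 52388 | balance=0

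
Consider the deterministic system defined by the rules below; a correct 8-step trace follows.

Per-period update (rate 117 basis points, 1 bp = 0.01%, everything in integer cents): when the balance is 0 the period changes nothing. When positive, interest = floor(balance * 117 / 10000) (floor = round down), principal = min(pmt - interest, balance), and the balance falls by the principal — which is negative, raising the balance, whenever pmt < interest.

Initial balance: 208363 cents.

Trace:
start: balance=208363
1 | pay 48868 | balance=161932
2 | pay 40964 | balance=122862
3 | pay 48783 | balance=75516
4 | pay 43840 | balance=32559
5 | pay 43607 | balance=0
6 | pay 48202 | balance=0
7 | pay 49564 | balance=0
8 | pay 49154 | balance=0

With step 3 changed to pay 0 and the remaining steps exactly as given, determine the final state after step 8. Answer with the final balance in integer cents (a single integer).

0

(re-executing from step 3 with the substitution; state before step 3: balance=122862)
3 | pay 0 | balance=124299
4 | pay 43840 | balance=81913
5 | pay 43607 | balance=39264
6 | pay 48202 | balance=0
7 | pay 49564 | balance=0
8 | pay 49154 | balance=0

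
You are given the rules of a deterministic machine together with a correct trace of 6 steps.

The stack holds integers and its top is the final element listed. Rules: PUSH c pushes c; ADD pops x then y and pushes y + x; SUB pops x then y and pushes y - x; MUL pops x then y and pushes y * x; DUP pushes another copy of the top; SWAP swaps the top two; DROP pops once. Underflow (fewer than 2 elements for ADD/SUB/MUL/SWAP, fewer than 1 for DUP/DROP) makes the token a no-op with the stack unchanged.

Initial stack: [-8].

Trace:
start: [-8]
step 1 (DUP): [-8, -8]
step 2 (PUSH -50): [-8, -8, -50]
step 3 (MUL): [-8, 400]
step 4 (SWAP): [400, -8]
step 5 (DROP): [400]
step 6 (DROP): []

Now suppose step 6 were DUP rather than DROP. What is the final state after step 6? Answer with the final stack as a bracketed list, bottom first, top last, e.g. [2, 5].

(re-executing from step 6 with the substitution; state before step 6: [400])
step 6 (DUP): [400, 400]

[400, 400]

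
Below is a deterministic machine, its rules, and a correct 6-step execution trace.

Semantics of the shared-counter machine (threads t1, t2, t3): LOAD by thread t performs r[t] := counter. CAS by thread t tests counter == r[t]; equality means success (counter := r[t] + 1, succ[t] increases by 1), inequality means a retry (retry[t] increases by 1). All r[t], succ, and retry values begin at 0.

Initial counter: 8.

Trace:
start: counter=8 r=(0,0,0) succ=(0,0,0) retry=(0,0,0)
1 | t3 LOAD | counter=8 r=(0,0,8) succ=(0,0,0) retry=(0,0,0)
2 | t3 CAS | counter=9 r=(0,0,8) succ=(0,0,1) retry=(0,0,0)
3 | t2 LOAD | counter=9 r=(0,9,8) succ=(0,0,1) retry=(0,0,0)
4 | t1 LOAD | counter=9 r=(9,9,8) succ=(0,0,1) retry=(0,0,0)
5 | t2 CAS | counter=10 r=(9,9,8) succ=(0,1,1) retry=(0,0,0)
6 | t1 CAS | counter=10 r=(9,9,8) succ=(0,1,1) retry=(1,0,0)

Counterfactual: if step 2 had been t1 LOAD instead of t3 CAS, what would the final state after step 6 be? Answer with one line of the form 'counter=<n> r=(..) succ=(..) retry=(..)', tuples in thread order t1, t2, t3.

(re-executing from step 2 with the substitution; state before step 2: counter=8 r=(0,0,8) succ=(0,0,0) retry=(0,0,0))
2 | t1 LOAD | counter=8 r=(8,0,8) succ=(0,0,0) retry=(0,0,0)
3 | t2 LOAD | counter=8 r=(8,8,8) succ=(0,0,0) retry=(0,0,0)
4 | t1 LOAD | counter=8 r=(8,8,8) succ=(0,0,0) retry=(0,0,0)
5 | t2 CAS | counter=9 r=(8,8,8) succ=(0,1,0) retry=(0,0,0)
6 | t1 CAS | counter=9 r=(8,8,8) succ=(0,1,0) retry=(1,0,0)

counter=9 r=(8,8,8) succ=(0,1,0) retry=(1,0,0)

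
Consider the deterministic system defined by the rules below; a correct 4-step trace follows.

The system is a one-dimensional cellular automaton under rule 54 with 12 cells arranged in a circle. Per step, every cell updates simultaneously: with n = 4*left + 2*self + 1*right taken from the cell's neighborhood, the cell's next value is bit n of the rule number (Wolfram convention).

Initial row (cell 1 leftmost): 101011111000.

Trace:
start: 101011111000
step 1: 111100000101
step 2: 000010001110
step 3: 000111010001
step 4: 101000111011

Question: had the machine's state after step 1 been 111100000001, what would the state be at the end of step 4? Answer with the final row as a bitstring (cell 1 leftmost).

state after step 1 := 111100000001
step 2: 000010000010
step 3: 000111000111
step 4: 101000101000

101000101000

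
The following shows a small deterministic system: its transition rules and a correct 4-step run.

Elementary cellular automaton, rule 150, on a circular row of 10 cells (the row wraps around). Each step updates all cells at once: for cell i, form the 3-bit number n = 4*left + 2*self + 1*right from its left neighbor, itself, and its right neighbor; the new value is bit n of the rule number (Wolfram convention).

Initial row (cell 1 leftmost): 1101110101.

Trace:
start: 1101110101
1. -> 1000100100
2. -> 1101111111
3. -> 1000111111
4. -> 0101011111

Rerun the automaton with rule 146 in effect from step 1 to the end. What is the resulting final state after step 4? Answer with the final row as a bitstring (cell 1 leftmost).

0000010001

(re-executing steps 1..4 under rule 146; state before step 1: 1101110101)
1. -> 1000100000
2. -> 0101010001
3. -> 0000001010
4. -> 0000010001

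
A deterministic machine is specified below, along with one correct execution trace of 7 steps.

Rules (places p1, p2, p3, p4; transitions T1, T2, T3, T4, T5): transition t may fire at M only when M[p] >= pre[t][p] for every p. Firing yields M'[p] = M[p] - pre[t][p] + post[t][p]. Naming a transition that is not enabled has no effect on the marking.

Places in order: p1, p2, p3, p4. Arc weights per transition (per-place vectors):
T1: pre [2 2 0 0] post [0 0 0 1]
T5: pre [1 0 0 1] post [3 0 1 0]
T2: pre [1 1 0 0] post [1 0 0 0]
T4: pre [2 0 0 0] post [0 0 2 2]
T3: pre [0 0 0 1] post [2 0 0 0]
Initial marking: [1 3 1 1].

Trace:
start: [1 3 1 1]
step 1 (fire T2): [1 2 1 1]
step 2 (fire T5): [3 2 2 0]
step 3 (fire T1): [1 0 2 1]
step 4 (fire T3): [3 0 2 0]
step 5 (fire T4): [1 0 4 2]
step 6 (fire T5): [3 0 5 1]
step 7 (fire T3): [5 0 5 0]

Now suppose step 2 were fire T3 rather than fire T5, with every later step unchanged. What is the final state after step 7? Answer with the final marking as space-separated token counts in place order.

(re-executing from step 2 with the substitution; state before step 2: [1 2 1 1])
step 2 (fire T3): [3 2 1 0]
step 3 (fire T1): [1 0 1 1]
step 4 (fire T3): [3 0 1 0]
step 5 (fire T4): [1 0 3 2]
step 6 (fire T5): [3 0 4 1]
step 7 (fire T3): [5 0 4 0]

5 0 4 0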